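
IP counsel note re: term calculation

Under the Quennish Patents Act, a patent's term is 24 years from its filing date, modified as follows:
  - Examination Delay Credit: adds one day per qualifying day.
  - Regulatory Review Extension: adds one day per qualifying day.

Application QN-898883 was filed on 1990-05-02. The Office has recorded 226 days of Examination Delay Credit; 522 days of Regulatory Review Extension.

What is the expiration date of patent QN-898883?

May 19, 2016

Base term: filing date + 24 years → 2 May 2014.
Examination Delay Credit: +226 days → 14 December 2014.
Regulatory Review Extension: +522 days → 19 May 2016.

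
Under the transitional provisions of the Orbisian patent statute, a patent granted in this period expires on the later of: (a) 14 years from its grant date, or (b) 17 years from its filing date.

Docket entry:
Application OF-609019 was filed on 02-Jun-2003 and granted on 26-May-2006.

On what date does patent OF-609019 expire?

June 2, 2020

(a) grant + 14 years → 26 May 2020.
(b) filing + 17 years → 2 June 2020.
Later of the two: 2 June 2020.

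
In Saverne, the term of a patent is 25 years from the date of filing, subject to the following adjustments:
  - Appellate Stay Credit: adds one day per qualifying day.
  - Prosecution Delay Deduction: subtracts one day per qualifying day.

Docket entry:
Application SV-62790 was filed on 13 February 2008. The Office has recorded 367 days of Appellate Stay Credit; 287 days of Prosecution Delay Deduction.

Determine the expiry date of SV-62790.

Base term: filing date + 25 years → 13 February 2033.
Appellate Stay Credit: +367 days → 15 February 2034.
Prosecution Delay Deduction: −287 days → 4 May 2033.

May 4, 2033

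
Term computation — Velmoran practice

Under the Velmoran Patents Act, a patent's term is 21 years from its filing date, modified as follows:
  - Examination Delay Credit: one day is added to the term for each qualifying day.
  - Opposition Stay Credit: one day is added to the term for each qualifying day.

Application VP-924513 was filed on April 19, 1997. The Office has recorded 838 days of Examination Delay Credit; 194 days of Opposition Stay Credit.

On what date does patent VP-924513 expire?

2021-02-14

Base term: filing date + 21 years → 19 April 2018.
Examination Delay Credit: +838 days → 4 August 2020.
Opposition Stay Credit: +194 days → 14 February 2021.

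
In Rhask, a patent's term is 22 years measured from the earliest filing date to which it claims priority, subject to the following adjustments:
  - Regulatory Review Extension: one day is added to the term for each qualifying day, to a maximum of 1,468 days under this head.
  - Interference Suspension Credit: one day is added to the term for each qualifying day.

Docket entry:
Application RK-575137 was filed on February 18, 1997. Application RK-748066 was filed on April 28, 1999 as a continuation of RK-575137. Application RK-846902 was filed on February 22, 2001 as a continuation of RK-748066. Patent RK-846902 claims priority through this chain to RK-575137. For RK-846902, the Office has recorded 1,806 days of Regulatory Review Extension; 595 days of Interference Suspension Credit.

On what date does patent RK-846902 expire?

Earliest priority filing: 18 February 1997.
Base term: 18 February 1997 + 22 years → 18 February 2019.
Regulatory Review Extension: 1806 days claimed exceeds the 1468-day cap, so +1468 days → 25 February 2023.
Interference Suspension Credit: +595 days → 12 October 2024.

2024-10-12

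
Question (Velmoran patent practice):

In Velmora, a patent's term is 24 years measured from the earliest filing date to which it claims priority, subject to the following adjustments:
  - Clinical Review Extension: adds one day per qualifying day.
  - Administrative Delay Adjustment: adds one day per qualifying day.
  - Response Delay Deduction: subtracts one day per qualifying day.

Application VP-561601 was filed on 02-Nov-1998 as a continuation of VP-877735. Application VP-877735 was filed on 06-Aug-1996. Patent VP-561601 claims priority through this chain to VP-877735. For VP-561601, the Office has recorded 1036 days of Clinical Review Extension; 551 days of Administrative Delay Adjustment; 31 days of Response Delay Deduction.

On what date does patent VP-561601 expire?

November 9, 2024

Earliest priority filing: 6 August 1996.
Base term: 6 August 1996 + 24 years → 6 August 2020.
Clinical Review Extension: +1036 days → 8 June 2023.
Administrative Delay Adjustment: +551 days → 10 December 2024.
Response Delay Deduction: −31 days → 9 November 2024.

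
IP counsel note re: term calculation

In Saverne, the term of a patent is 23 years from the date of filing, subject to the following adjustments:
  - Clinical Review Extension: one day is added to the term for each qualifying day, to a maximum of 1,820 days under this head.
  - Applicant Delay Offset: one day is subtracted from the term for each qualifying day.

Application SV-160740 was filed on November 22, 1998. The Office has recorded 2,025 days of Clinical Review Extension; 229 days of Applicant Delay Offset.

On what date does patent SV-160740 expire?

April 1, 2026

Base term: filing date + 23 years → 22 November 2021.
Clinical Review Extension: 2025 days claimed exceeds the 1820-day cap, so +1820 days → 16 November 2026.
Applicant Delay Offset: −229 days → 1 April 2026.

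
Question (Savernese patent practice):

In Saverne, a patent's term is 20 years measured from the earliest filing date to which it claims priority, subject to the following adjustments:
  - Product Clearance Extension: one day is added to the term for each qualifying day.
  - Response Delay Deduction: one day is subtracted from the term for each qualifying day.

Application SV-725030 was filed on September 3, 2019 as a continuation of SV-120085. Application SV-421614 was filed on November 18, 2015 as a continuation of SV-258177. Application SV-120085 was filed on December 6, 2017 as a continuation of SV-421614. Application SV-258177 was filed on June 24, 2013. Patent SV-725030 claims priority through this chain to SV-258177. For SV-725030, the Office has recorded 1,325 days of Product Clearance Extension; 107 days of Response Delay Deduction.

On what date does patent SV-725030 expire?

2036-10-24

Earliest priority filing: 24 June 2013.
Base term: 24 June 2013 + 20 years → 24 June 2033.
Product Clearance Extension: +1325 days → 8 February 2037.
Response Delay Deduction: −107 days → 24 October 2036.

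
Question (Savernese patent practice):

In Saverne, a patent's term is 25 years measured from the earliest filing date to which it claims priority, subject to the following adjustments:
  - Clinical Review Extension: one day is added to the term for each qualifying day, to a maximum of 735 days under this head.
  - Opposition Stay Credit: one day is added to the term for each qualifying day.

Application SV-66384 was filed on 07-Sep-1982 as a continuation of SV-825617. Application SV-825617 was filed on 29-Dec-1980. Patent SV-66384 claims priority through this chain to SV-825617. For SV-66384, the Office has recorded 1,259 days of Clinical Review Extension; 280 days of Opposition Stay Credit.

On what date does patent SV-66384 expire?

Earliest priority filing: 29 December 1980.
Base term: 29 December 1980 + 25 years → 29 December 2005.
Clinical Review Extension: 1259 days claimed exceeds the 735-day cap, so +735 days → 3 January 2008.
Opposition Stay Credit: +280 days → 9 October 2008.

2008-10-09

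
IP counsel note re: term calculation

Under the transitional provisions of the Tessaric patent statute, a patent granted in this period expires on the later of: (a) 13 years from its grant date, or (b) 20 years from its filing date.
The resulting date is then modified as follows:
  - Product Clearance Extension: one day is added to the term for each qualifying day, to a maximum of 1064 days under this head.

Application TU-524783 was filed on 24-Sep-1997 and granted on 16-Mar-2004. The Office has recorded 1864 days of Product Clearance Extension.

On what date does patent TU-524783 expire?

(a) grant + 13 years → 16 March 2017.
(b) filing + 20 years → 24 September 2017.
Later of the two: 24 September 2017.
Product Clearance Extension: 1864 days claimed exceeds the 1064-day cap, so +1064 days → 23 August 2020.

2020-08-23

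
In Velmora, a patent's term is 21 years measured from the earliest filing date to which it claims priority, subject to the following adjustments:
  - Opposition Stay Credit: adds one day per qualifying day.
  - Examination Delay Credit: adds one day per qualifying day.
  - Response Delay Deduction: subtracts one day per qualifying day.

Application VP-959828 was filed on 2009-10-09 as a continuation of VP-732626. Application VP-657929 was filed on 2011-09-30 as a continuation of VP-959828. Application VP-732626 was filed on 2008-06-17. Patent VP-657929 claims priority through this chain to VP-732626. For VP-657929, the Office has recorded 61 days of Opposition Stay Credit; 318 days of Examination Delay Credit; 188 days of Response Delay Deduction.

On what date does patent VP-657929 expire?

December 25, 2029

Earliest priority filing: 17 June 2008.
Base term: 17 June 2008 + 21 years → 17 June 2029.
Opposition Stay Credit: +61 days → 17 August 2029.
Examination Delay Credit: +318 days → 1 July 2030.
Response Delay Deduction: −188 days → 25 December 2029.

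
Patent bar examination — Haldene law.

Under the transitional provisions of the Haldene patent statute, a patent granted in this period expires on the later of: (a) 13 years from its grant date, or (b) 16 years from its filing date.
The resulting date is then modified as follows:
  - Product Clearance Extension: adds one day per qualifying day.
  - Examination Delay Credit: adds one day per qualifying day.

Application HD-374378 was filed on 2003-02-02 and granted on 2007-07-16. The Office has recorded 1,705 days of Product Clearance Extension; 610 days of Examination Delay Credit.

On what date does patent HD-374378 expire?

2026-11-17

(a) grant + 13 years → 16 July 2020.
(b) filing + 16 years → 2 February 2019.
Later of the two: 16 July 2020.
Product Clearance Extension: +1705 days → 17 March 2025.
Examination Delay Credit: +610 days → 17 November 2026.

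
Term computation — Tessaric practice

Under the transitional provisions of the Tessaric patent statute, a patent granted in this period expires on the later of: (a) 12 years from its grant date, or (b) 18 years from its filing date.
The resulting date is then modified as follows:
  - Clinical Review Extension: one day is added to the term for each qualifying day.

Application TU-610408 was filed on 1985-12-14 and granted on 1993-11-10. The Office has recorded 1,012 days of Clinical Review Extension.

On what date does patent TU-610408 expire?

(a) grant + 12 years → 10 November 2005.
(b) filing + 18 years → 14 December 2003.
Later of the two: 10 November 2005.
Clinical Review Extension: +1012 days → 18 August 2008.

August 18, 2008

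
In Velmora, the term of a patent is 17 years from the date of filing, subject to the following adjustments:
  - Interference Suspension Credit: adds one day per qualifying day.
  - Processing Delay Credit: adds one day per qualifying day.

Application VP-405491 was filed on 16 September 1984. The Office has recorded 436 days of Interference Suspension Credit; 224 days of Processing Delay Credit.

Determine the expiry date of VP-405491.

July 8, 2003

Base term: filing date + 17 years → 16 September 2001.
Interference Suspension Credit: +436 days → 26 November 2002.
Processing Delay Credit: +224 days → 8 July 2003.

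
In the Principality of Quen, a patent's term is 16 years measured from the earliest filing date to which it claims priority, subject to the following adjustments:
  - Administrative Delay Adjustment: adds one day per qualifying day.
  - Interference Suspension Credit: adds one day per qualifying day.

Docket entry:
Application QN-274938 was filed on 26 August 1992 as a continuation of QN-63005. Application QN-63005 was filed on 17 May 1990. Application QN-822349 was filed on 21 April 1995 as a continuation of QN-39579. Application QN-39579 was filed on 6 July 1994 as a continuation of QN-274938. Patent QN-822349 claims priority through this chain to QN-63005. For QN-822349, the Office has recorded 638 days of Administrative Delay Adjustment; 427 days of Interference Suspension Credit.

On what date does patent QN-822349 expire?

Earliest priority filing: 17 May 1990.
Base term: 17 May 1990 + 16 years → 17 May 2006.
Administrative Delay Adjustment: +638 days → 14 February 2008.
Interference Suspension Credit: +427 days → 16 April 2009.

2009-04-16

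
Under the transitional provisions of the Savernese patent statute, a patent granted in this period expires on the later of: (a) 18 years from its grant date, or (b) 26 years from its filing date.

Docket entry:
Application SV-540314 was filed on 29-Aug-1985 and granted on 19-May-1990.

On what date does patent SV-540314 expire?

2011-08-29

(a) grant + 18 years → 19 May 2008.
(b) filing + 26 years → 29 August 2011.
Later of the two: 29 August 2011.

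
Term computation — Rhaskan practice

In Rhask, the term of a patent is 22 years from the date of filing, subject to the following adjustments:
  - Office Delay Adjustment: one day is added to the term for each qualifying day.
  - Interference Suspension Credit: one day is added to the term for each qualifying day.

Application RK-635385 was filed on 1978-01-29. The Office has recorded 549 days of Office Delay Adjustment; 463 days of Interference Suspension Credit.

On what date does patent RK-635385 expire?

November 6, 2002

Base term: filing date + 22 years → 29 January 2000.
Office Delay Adjustment: +549 days → 31 July 2001.
Interference Suspension Credit: +463 days → 6 November 2002.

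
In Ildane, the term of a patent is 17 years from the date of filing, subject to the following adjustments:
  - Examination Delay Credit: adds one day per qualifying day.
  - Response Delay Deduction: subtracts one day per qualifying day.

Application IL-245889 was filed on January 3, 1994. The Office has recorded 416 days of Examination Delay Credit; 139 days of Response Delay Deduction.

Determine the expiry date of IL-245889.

October 7, 2011

Base term: filing date + 17 years → 3 January 2011.
Examination Delay Credit: +416 days → 23 February 2012.
Response Delay Deduction: −139 days → 7 October 2011.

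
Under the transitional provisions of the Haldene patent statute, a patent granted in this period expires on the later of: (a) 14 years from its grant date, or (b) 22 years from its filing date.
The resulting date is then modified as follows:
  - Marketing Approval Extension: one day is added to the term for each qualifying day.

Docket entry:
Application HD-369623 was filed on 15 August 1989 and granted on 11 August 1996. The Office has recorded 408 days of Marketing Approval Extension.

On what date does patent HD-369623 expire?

September 26, 2012

(a) grant + 14 years → 11 August 2010.
(b) filing + 22 years → 15 August 2011.
Later of the two: 15 August 2011.
Marketing Approval Extension: +408 days → 26 September 2012.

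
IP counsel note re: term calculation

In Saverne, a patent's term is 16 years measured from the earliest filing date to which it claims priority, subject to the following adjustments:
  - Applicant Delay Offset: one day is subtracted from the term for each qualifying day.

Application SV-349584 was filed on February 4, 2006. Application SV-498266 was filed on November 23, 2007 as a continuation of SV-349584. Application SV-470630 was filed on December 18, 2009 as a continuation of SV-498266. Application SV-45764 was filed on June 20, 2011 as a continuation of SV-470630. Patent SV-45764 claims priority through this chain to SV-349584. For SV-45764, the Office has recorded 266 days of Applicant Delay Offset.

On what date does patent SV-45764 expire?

Earliest priority filing: 4 February 2006.
Base term: 4 February 2006 + 16 years → 4 February 2022.
Applicant Delay Offset: −266 days → 14 May 2021.

2021-05-14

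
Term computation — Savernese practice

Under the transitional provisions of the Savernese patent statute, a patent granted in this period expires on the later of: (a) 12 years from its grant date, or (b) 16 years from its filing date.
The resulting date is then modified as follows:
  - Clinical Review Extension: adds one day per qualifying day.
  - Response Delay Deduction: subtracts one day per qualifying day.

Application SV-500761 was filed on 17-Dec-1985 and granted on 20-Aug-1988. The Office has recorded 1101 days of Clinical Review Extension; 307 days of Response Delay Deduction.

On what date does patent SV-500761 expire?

2004-02-19

(a) grant + 12 years → 20 August 2000.
(b) filing + 16 years → 17 December 2001.
Later of the two: 17 December 2001.
Clinical Review Extension: +1101 days → 22 December 2004.
Response Delay Deduction: −307 days → 19 February 2004.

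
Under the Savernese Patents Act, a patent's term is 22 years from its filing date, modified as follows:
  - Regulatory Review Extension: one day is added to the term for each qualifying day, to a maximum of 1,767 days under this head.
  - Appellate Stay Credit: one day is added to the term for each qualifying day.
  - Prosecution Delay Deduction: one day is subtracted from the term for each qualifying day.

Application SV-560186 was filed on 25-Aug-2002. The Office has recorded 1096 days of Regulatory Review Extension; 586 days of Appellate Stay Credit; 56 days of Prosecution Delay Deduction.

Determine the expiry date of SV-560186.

Base term: filing date + 22 years → 25 August 2024.
Regulatory Review Extension: 1096 days (within the 1767-day cap) → +1096 days → 26 August 2027.
Appellate Stay Credit: +586 days → 3 April 2029.
Prosecution Delay Deduction: −56 days → 6 February 2029.

February 6, 2029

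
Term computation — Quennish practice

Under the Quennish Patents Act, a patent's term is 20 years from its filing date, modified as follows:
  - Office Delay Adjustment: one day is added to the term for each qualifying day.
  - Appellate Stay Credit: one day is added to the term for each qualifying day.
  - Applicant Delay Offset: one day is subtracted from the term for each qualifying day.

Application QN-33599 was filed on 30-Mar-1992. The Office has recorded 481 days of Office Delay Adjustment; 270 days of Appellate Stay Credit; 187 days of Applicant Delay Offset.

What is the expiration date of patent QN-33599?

Base term: filing date + 20 years → 30 March 2012.
Office Delay Adjustment: +481 days → 24 July 2013.
Appellate Stay Credit: +270 days → 20 April 2014.
Applicant Delay Offset: −187 days → 15 October 2013.

October 15, 2013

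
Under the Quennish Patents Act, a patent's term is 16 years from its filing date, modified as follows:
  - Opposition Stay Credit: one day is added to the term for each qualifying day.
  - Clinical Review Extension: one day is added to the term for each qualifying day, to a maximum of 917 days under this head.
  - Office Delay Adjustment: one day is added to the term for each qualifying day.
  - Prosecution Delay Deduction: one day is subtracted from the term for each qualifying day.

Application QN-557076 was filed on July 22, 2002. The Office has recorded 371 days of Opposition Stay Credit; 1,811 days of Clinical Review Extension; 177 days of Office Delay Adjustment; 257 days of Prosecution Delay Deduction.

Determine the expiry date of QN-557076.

November 11, 2021

Base term: filing date + 16 years → 22 July 2018.
Opposition Stay Credit: +371 days → 28 July 2019.
Clinical Review Extension: 1811 days claimed exceeds the 917-day cap, so +917 days → 30 January 2022.
Office Delay Adjustment: +177 days → 26 July 2022.
Prosecution Delay Deduction: −257 days → 11 November 2021.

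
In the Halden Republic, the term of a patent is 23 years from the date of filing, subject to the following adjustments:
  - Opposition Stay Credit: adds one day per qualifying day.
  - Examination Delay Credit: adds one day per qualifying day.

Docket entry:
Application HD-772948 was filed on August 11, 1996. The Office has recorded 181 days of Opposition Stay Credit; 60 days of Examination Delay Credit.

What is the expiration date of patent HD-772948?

Base term: filing date + 23 years → 11 August 2019.
Opposition Stay Credit: +181 days → 8 February 2020.
Examination Delay Credit: +60 days → 8 April 2020.

April 8, 2020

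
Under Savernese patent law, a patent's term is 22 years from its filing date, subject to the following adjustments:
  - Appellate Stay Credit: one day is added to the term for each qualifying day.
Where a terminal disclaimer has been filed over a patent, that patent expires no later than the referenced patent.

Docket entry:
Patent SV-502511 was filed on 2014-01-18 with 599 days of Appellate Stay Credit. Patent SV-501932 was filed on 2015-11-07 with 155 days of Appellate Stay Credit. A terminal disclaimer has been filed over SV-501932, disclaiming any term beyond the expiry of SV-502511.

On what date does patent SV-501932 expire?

September 8, 2037

Natural term of SV-501932:
  Base: filing + 22 years → 7 November 2037.
  Appellate Stay Credit: +155 days → 11 April 2038.
Expiry of referenced patent SV-502511:
  Base: filing + 22 years → 18 January 2036.
  Appellate Stay Credit: +599 days → 8 September 2037.
Terminal disclaimer: SV-501932 expires on the earlier of 11 April 2038 and 8 September 2037.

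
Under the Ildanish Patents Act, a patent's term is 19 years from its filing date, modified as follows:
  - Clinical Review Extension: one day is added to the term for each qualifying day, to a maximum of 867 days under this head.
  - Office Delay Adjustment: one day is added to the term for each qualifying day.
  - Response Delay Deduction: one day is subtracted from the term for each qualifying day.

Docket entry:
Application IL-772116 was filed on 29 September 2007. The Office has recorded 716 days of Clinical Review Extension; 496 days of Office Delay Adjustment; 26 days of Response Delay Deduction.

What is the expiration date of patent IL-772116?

Base term: filing date + 19 years → 29 September 2026.
Clinical Review Extension: 716 days (within the 867-day cap) → +716 days → 14 September 2028.
Office Delay Adjustment: +496 days → 23 January 2030.
Response Delay Deduction: −26 days → 28 December 2029.

2029-12-28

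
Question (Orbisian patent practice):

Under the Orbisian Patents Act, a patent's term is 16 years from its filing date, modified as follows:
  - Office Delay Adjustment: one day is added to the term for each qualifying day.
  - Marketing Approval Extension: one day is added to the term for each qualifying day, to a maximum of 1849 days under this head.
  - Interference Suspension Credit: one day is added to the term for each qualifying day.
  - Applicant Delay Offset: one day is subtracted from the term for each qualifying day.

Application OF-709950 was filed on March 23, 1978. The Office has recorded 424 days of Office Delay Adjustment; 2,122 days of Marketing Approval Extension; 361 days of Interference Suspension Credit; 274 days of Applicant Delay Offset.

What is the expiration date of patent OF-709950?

September 7, 2000

Base term: filing date + 16 years → 23 March 1994.
Office Delay Adjustment: +424 days → 21 May 1995.
Marketing Approval Extension: 2122 days claimed exceeds the 1849-day cap, so +1849 days → 12 June 2000.
Interference Suspension Credit: +361 days → 8 June 2001.
Applicant Delay Offset: −274 days → 7 September 2000.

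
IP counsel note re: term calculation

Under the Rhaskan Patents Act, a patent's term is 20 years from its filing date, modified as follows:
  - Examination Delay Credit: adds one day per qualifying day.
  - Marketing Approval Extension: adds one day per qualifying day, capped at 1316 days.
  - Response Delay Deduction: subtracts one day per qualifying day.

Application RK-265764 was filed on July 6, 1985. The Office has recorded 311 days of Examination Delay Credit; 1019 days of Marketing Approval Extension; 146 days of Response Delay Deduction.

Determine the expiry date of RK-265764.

Base term: filing date + 20 years → 6 July 2005.
Examination Delay Credit: +311 days → 13 May 2006.
Marketing Approval Extension: 1019 days (within the 1316-day cap) → +1019 days → 25 February 2009.
Response Delay Deduction: −146 days → 2 October 2008.

October 2, 2008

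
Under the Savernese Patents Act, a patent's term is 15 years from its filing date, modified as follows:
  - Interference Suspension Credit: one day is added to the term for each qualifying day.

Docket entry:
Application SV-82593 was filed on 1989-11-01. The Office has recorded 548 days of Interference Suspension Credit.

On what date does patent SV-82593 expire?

2006-05-03

Base term: filing date + 15 years → 1 November 2004.
Interference Suspension Credit: +548 days → 3 May 2006.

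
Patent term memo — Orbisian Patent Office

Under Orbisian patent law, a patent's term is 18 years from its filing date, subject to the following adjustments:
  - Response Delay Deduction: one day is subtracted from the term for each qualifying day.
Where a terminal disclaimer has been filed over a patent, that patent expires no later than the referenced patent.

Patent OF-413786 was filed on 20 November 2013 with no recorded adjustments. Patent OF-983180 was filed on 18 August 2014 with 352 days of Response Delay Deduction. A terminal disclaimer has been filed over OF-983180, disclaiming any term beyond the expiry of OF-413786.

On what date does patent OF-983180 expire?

Natural term of OF-983180:
  Base: filing + 18 years → 18 August 2032.
  Response Delay Deduction: −352 days → 1 September 2031.
Expiry of referenced patent OF-413786:
  Base: filing + 18 years → 20 November 2031.
Terminal disclaimer: OF-983180 expires on the earlier of 1 September 2031 and 20 November 2031.

2031-09-01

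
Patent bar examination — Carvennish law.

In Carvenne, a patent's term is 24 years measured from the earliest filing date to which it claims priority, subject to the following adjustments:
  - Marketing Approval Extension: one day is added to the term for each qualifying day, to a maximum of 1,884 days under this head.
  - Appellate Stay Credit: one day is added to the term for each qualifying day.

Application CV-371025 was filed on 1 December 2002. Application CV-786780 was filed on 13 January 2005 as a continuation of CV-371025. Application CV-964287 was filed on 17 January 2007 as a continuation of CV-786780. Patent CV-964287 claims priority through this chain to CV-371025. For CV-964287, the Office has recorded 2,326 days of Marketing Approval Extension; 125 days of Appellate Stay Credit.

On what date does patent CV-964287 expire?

Earliest priority filing: 1 December 2002.
Base term: 1 December 2002 + 24 years → 1 December 2026.
Marketing Approval Extension: 2326 days claimed exceeds the 1884-day cap, so +1884 days → 28 January 2032.
Appellate Stay Credit: +125 days → 1 June 2032.

2032-06-01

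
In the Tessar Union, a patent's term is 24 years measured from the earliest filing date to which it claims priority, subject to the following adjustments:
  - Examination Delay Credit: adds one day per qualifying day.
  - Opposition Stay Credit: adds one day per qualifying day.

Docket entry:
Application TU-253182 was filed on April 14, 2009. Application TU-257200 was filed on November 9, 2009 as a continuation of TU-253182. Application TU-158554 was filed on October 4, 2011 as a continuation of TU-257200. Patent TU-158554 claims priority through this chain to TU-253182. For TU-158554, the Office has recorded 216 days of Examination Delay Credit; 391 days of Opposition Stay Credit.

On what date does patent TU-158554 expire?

December 12, 2034

Earliest priority filing: 14 April 2009.
Base term: 14 April 2009 + 24 years → 14 April 2033.
Examination Delay Credit: +216 days → 16 November 2033.
Opposition Stay Credit: +391 days → 12 December 2034.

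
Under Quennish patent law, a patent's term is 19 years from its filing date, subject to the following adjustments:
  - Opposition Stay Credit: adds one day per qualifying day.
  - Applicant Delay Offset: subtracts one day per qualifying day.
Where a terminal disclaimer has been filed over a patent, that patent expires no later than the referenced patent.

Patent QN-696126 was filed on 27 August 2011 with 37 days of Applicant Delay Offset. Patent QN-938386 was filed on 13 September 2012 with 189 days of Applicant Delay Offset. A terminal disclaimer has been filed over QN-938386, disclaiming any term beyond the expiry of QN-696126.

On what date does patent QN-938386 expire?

July 21, 2030

Natural term of QN-938386:
  Base: filing + 19 years → 13 September 2031.
  Applicant Delay Offset: −189 days → 8 March 2031.
Expiry of referenced patent QN-696126:
  Base: filing + 19 years → 27 August 2030.
  Applicant Delay Offset: −37 days → 21 July 2030.
Terminal disclaimer: QN-938386 expires on the earlier of 8 March 2031 and 21 July 2030.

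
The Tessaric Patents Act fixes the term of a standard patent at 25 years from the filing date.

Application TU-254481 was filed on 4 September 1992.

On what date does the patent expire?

September 4, 2017

Filing date + 25 years → 4 September 2017.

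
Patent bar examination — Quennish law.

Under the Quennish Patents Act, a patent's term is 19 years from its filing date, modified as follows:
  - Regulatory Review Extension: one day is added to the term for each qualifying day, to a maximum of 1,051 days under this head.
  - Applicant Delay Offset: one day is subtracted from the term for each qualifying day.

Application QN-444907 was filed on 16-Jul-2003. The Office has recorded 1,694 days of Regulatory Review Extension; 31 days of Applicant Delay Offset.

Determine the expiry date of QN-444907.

Base term: filing date + 19 years → 16 July 2022.
Regulatory Review Extension: 1694 days claimed exceeds the 1051-day cap, so +1051 days → 1 June 2025.
Applicant Delay Offset: −31 days → 1 May 2025.

May 1, 2025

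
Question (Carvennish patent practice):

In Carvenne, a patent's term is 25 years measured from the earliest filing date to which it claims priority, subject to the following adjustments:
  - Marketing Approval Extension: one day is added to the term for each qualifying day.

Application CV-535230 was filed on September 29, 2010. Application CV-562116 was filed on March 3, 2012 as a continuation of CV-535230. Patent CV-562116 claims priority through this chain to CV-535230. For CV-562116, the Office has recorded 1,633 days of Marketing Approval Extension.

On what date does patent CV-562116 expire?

Earliest priority filing: 29 September 2010.
Base term: 29 September 2010 + 25 years → 29 September 2035.
Marketing Approval Extension: +1633 days → 19 March 2040.

2040-03-19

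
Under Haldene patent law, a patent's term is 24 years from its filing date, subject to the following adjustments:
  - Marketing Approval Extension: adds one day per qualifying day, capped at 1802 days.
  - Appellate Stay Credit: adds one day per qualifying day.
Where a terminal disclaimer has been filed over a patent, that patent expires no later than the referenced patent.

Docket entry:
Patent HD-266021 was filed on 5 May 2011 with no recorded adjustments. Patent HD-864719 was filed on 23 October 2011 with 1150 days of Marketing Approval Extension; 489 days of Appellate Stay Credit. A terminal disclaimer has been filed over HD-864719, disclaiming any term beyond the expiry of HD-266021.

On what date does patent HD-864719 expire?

Natural term of HD-864719:
  Base: filing + 24 years → 23 October 2035.
  Marketing Approval Extension: 1150 days (within the 1802-day cap) → +1150 days → 16 December 2038.
  Appellate Stay Credit: +489 days → 18 April 2040.
Expiry of referenced patent HD-266021:
  Base: filing + 24 years → 5 May 2035.
Terminal disclaimer: HD-864719 expires on the earlier of 18 April 2040 and 5 May 2035.

2035-05-05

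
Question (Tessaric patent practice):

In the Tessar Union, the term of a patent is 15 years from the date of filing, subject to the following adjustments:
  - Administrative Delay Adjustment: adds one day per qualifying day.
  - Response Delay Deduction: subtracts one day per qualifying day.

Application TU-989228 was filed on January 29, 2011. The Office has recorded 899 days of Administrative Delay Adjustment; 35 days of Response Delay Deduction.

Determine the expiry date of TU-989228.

June 11, 2028

Base term: filing date + 15 years → 29 January 2026.
Administrative Delay Adjustment: +899 days → 16 July 2028.
Response Delay Deduction: −35 days → 11 June 2028.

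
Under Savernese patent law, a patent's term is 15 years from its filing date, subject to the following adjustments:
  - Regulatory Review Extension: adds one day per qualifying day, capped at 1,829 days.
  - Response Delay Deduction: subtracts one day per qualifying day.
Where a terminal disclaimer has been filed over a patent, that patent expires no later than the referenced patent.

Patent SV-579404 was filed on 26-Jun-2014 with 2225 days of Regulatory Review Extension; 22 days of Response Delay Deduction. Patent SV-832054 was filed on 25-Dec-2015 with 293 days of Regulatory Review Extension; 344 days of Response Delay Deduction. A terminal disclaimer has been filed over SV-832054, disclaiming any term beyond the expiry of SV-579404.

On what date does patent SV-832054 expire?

2030-11-04

Natural term of SV-832054:
  Base: filing + 15 years → 25 December 2030.
  Regulatory Review Extension: 293 days (within the 1829-day cap) → +293 days → 14 October 2031.
  Response Delay Deduction: −344 days → 4 November 2030.
Expiry of referenced patent SV-579404:
  Base: filing + 15 years → 26 June 2029.
  Regulatory Review Extension: 2225 days claimed exceeds the 1829-day cap, so +1829 days → 29 June 2034.
  Response Delay Deduction: −22 days → 7 June 2034.
Terminal disclaimer: SV-832054 expires on the earlier of 4 November 2030 and 7 June 2034.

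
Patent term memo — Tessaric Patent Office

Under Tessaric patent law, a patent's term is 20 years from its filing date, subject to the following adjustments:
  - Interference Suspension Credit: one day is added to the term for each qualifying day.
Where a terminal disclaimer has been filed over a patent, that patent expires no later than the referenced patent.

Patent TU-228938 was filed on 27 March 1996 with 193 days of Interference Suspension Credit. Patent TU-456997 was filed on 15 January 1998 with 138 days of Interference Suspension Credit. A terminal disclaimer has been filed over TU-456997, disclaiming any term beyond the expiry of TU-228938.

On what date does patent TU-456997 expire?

2016-10-06

Natural term of TU-456997:
  Base: filing + 20 years → 15 January 2018.
  Interference Suspension Credit: +138 days → 2 June 2018.
Expiry of referenced patent TU-228938:
  Base: filing + 20 years → 27 March 2016.
  Interference Suspension Credit: +193 days → 6 October 2016.
Terminal disclaimer: TU-456997 expires on the earlier of 2 June 2018 and 6 October 2016.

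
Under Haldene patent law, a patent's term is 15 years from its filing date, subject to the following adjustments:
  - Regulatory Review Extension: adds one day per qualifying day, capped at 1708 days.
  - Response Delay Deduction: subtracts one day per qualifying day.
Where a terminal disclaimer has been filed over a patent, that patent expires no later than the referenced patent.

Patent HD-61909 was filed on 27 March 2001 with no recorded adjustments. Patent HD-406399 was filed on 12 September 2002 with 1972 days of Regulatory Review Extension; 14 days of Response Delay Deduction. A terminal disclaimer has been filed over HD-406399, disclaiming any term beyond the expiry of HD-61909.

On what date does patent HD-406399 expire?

Natural term of HD-406399:
  Base: filing + 15 years → 12 September 2017.
  Regulatory Review Extension: 1972 days claimed exceeds the 1708-day cap, so +1708 days → 17 May 2022.
  Response Delay Deduction: −14 days → 3 May 2022.
Expiry of referenced patent HD-61909:
  Base: filing + 15 years → 27 March 2016.
Terminal disclaimer: HD-406399 expires on the earlier of 3 May 2022 and 27 March 2016.

2016-03-27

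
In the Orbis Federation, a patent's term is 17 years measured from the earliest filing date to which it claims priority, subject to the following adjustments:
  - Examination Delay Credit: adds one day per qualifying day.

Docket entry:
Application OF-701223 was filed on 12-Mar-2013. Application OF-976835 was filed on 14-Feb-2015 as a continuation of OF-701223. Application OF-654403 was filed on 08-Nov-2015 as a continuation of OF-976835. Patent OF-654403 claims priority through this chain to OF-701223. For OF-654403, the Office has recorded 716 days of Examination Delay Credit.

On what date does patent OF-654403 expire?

2032-02-26

Earliest priority filing: 12 March 2013.
Base term: 12 March 2013 + 17 years → 12 March 2030.
Examination Delay Credit: +716 days → 26 February 2032.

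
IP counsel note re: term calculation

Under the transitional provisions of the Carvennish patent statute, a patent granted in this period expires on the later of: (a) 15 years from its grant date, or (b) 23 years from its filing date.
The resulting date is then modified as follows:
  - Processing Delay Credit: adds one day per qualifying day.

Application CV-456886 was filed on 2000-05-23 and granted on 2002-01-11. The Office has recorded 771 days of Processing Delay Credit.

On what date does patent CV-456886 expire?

(a) grant + 15 years → 11 January 2017.
(b) filing + 23 years → 23 May 2023.
Later of the two: 23 May 2023.
Processing Delay Credit: +771 days → 2 July 2025.

July 2, 2025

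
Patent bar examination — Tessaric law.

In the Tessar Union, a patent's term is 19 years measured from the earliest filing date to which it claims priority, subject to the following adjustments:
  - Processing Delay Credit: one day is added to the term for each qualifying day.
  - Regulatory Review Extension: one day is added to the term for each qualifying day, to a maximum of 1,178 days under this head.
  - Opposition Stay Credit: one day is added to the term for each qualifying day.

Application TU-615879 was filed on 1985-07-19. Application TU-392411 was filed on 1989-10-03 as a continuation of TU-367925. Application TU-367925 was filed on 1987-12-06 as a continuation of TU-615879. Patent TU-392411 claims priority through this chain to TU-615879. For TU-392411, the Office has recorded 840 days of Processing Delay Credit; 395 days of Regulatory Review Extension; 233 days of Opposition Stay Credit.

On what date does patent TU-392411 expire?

Earliest priority filing: 19 July 1985.
Base term: 19 July 1985 + 19 years → 19 July 2004.
Processing Delay Credit: +840 days → 6 November 2006.
Regulatory Review Extension: 395 days (within the 1178-day cap) → +395 days → 6 December 2007.
Opposition Stay Credit: +233 days → 26 July 2008.

July 26, 2008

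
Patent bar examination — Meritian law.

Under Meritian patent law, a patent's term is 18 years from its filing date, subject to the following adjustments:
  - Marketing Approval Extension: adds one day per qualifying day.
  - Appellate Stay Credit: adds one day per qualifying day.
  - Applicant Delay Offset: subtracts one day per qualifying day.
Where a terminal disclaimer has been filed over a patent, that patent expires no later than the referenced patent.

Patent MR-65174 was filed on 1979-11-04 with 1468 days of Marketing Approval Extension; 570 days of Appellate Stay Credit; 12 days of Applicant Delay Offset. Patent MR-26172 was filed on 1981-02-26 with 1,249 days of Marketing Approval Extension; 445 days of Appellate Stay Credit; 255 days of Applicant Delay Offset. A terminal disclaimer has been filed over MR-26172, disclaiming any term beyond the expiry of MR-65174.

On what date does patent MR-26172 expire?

Natural term of MR-26172:
  Base: filing + 18 years → 26 February 1999.
  Marketing Approval Extension: +1249 days → 29 July 2002.
  Appellate Stay Credit: +445 days → 17 October 2003.
  Applicant Delay Offset: −255 days → 4 February 2003.
Expiry of referenced patent MR-65174:
  Base: filing + 18 years → 4 November 1997.
  Marketing Approval Extension: +1468 days → 11 November 2001.
  Appellate Stay Credit: +570 days → 4 June 2003.
  Applicant Delay Offset: −12 days → 23 May 2003.
Terminal disclaimer: MR-26172 expires on the earlier of 4 February 2003 and 23 May 2003.

February 4, 2003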